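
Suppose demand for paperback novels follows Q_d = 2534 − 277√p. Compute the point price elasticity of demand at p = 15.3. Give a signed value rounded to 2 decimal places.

-0.37

dQ_d/dp = −277/(2√p) = -35.4082. At p = 15.3, Q_d = 1450.51.
Ed = (dQ_d/dp)·(p/Q_d) = (-35.4082) × (15.3/1450.51) = -0.3734…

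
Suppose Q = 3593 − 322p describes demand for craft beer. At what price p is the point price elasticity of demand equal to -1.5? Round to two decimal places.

6.70

Ed = −322p/(3593 − 322p). Set this equal to -1.5:
322p = 1.5·(3593 − 322p) ⇒ 322p(1 + 1.5) = 1.5·3593
p = 1.5·3593 / (322·2.5) = 6.6950…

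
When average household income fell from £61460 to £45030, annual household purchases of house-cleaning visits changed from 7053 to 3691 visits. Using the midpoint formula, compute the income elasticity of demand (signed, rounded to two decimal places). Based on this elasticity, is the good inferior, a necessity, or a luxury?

2.03; luxury

%ΔQ = (3691 − 7053)/[( 7053 + 3691)/2] = -3362/5372 = -0.625837…
%ΔIncome = (45030 − 61460)/[( 61460 + 45030)/2] = -16430/53245 = -0.308573…
E_income = (-3362/5372) / (-16430/53245) = 2.0281…
E_income > 1 ⇒ normal good, luxury.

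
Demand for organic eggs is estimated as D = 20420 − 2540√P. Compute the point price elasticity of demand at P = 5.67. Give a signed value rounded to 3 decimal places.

dD/dP = −2540/(2√P) = -533.35. At P = 5.67, D = 14371.8.
Ed = (dD/dP)·(P/D) = (-533.35) × (5.67/14371.8) = -0.21041…

-0.210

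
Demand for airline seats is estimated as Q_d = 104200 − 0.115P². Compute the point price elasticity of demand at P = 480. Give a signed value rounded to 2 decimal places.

dQ_d/dP = −2·0.115·P = -110.4. At P = 480, Q_d = 77704.
Ed = (dQ_d/dP)·(P/Q_d) = (-110.4) × (480/77704) = -0.6819…

-0.68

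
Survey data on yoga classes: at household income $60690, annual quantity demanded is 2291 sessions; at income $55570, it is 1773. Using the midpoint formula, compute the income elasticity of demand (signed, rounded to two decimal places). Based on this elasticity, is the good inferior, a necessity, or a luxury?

2.89; luxury

%ΔQ = (1773 − 2291)/[( 2291 + 1773)/2] = -518/2032 = -0.254921…
%ΔIncome = (55570 − 60690)/[( 60690 + 55570)/2] = -5120/58130 = -0.088078…
E_income = (-518/2032) / (-5120/58130) = 2.8942…
E_income > 1 ⇒ normal good, luxury.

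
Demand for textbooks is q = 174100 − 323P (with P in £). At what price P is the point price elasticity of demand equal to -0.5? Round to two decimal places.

179.67

Ed = −323P/(174100 − 323P). Set this equal to -0.5:
323P = 0.5·(174100 − 323P) ⇒ 323P(1 + 0.5) = 0.5·174100
P = 0.5·174100 / (323·1.5) = 179.6697…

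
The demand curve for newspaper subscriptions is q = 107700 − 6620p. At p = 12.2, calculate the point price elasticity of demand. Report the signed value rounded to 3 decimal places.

-2.998

dq/dp = −6620. At p = 12.2, q = 107700 − 6620(12.2) = 26936.
Ed = (dq/dp)·(p/q) = −6620 × (12.2/26936) = -2.99836…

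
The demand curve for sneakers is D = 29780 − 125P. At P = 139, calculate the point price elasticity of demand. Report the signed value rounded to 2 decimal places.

-1.40

dD/dP = −125. At P = 139, D = 29780 − 125(139) = 12405.
Ed = (dD/dP)·(P/D) = −125 × (139/12405) = -1.4006…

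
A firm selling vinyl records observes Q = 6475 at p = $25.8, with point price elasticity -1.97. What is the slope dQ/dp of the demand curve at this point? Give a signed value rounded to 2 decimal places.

-494.41

Ed = (dQ/dp)·(p/Q) ⇒ dQ/dp = Ed·Q/p = (-1.97)·6475/25.8 = -494.4089…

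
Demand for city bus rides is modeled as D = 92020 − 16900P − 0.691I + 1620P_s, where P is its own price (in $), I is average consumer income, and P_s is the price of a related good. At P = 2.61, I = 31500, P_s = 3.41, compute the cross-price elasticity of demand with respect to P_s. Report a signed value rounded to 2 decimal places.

At the given values, D = 92020 − 16900(2.61) − 0.691(31500) + 1620(3.41) = 31668.7.
∂D/∂P_s = 1620.
E = (1620) × (3.41/31668.7) = 0.1744…

0.17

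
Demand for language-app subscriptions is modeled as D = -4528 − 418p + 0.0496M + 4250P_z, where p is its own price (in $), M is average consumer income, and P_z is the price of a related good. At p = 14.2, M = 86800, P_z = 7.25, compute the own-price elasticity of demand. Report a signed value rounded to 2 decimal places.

-0.24

At the given values, D = -4528 − 418(14.2) + 0.0496(86800) + 4250(7.25) = 24654.18.
∂D/∂p = −418.
E = (-418) × (14.2/24654.18) = -0.2407…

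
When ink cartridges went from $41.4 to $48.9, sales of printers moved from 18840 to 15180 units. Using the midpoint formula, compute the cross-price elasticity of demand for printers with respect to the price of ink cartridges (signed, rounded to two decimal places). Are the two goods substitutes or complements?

%ΔQ_{printers} = (15180 − 18840)/avg = -3660/17010 = -0.215167…
%ΔP_{ink cartridges} = (48.9 − 41.4)/avg = 7.5/45.15 = 0.166112…
E_cross = (-3660/17010) / (7.5/45.15) = -1.2953…
E_cross < 0 ⇒ the goods are complements.

-1.30; complements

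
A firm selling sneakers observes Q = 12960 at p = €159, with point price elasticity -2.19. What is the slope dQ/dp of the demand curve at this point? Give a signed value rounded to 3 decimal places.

Ed = (dQ/dp)·(p/Q) ⇒ dQ/dp = Ed·Q/p = (-2.19)·12960/159 = -178.50566…

-178.506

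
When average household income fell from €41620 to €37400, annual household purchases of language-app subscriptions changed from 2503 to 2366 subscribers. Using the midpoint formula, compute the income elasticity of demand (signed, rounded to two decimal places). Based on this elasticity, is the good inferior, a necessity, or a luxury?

%ΔQ = (2366 − 2503)/[( 2503 + 2366)/2] = -137/2434.5 = -0.056274…
%ΔIncome = (37400 − 41620)/[( 41620 + 37400)/2] = -4220/39510 = -0.106808…
E_income = (-137/2434.5) / (-4220/39510) = 0.5268…
0 < E_income < 1 ⇒ normal good, necessity.

0.53; necessity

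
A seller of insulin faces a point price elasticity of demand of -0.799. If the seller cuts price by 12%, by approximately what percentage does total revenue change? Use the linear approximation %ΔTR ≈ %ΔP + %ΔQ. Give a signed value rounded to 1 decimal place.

%ΔQ ≈ Ed × %ΔP = (-0.799) × (-12%) = +9.5880%
%ΔTR ≈ %ΔP + %ΔQ = (-12%) + (+9.5880%) = -2.4120%

-2.4%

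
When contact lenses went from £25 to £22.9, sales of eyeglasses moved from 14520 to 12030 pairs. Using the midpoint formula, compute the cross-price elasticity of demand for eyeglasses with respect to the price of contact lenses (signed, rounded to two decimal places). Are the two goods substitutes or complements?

%ΔQ_{eyeglasses} = (12030 − 14520)/avg = -2490/13275 = -0.187570…
%ΔP_{contact lenses} = (22.9 − 25)/avg = -2.1/23.95 = -0.087682…
E_cross = (-2490/13275) / (-2.1/23.95) = 2.1391…
E_cross > 0 ⇒ the goods are substitutes.

2.14; substitutes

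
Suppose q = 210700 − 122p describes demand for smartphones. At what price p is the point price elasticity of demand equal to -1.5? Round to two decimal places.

1036.23

Ed = −122p/(210700 − 122p). Set this equal to -1.5:
122p = 1.5·(210700 − 122p) ⇒ 122p(1 + 1.5) = 1.5·210700
p = 1.5·210700 / (122·2.5) = 1036.2295…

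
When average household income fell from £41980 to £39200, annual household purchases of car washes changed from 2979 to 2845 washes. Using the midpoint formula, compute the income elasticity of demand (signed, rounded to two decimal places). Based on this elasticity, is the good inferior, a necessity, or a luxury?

0.67; necessity

%ΔQ = (2845 − 2979)/[( 2979 + 2845)/2] = -134/2912 = -0.046016…
%ΔIncome = (39200 − 41980)/[( 41980 + 39200)/2] = -2780/40590 = -0.068489…
E_income = (-134/2912) / (-2780/40590) = 0.6718…
0 < E_income < 1 ⇒ normal good, necessity.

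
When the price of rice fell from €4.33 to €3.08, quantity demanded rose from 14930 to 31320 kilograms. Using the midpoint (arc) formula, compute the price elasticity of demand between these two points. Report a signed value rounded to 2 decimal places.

%ΔQ = (31320 − 14930) / [(14930 + 31320)/2] = 16390/23125 = 0.708756…
%ΔP = (3.08 − 4.33) / [(4.33 + 3.08)/2] = -1.25/3.705 = -0.337381…
Arc Ed = %ΔQ / %ΔP = (16390/23125) / (-1.25/3.705) = -2.1007…

-2.10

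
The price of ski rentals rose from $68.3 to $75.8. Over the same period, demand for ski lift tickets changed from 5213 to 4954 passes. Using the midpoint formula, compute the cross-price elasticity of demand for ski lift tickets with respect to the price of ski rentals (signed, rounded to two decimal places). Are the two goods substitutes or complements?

%ΔQ_{ski lift tickets} = (4954 − 5213)/avg = -259/5083.5 = -0.050949…
%ΔP_{ski rentals} = (75.8 − 68.3)/avg = 7.5/72.05 = 0.104094…
E_cross = (-259/5083.5) / (7.5/72.05) = -0.4894…
E_cross < 0 ⇒ the goods are complements.

-0.49; complements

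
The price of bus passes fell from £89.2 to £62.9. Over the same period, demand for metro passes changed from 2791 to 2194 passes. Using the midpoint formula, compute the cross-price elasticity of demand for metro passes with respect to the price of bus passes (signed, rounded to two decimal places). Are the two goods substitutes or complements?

0.69; substitutes

%ΔQ_{metro passes} = (2194 − 2791)/avg = -597/2492.5 = -0.239518…
%ΔP_{bus passes} = (62.9 − 89.2)/avg = -26.3/76.05 = -0.345825…
E_cross = (-597/2492.5) / (-26.3/76.05) = 0.6926…
E_cross > 0 ⇒ the goods are substitutes.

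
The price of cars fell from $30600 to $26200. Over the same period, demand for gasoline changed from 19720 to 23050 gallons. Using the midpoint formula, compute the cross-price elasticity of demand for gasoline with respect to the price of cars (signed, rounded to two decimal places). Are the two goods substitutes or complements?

%ΔQ_{gasoline} = (23050 − 19720)/avg = 3330/21385 = 0.155716…
%ΔP_{cars} = (26200 − 30600)/avg = -4400/28400 = -0.154929…
E_cross = (3330/21385) / (-4400/28400) = -1.0050…
E_cross < 0 ⇒ the goods are complements.

-1.01; complements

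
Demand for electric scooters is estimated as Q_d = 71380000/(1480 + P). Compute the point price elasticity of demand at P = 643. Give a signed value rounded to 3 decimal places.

-0.303

dQ_d/dP = −71380000/(1480 + P)² = -15.8371. At P = 643, Q_d = 33622.2.
Ed = (dQ_d/dP)·(P/Q_d) = (-15.8371) × (643/33622.2) = -0.30287…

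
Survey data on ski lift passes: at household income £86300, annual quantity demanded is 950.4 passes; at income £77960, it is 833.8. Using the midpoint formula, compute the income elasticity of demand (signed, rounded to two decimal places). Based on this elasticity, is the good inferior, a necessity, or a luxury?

%ΔQ = (833.8 − 950.4)/[( 950.4 + 833.8)/2] = -116.6/892.1 = -0.130702…
%ΔIncome = (77960 − 86300)/[( 86300 + 77960)/2] = -8340/82130 = -0.101546…
E_income = (-116.6/892.1) / (-8340/82130) = 1.2871…
E_income > 1 ⇒ normal good, luxury.

1.29; luxury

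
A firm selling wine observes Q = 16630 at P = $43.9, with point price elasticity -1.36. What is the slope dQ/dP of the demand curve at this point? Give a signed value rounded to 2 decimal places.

-515.19

Ed = (dQ/dP)·(P/Q) ⇒ dQ/dP = Ed·Q/P = (-1.36)·16630/43.9 = -515.1890…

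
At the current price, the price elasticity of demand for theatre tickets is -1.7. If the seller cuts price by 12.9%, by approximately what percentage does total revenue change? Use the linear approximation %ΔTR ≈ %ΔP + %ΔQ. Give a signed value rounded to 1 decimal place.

+9.0%

%ΔQ ≈ Ed × %ΔP = (-1.7) × (-12.9%) = +21.9300%
%ΔTR ≈ %ΔP + %ΔQ = (-12.9%) + (+21.9300%) = +9.0300%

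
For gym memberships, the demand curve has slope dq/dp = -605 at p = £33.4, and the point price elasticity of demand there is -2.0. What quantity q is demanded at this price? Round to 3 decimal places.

10103.500

Ed = (dq/dp)·(p/q) ⇒ q = (dq/dp)·p/Ed = (-605)·33.4/(-2.0) = 10103.5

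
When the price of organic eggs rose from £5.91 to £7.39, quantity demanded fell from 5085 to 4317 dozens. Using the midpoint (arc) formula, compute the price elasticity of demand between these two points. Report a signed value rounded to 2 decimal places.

%ΔQ = (4317 − 5085) / [(5085 + 4317)/2] = -768/4701 = -0.163369…
%ΔP = (7.39 − 5.91) / [(5.91 + 7.39)/2] = 1.48/6.65 = 0.222556…
Arc Ed = %ΔQ / %ΔP = (-768/4701) / (1.48/6.65) = -0.7340…

-0.73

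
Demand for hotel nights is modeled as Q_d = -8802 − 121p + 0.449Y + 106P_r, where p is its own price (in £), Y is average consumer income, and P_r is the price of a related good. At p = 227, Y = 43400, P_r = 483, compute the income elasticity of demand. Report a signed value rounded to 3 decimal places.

0.566

At the given values, Q_d = -8802 − 121(227) + 0.449(43400) + 106(483) = 34415.6.
∂Q_d/∂Y = 0.449.
E = (0.449) × (43400/34415.6) = 0.56621…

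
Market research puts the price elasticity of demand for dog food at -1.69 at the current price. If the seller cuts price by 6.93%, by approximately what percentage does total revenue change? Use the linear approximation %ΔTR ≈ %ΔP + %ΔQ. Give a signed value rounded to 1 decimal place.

+4.8%

%ΔQ ≈ Ed × %ΔP = (-1.69) × (-6.93%) = +11.7117%
%ΔTR ≈ %ΔP + %ΔQ = (-6.93%) + (+11.7117%) = +4.7817%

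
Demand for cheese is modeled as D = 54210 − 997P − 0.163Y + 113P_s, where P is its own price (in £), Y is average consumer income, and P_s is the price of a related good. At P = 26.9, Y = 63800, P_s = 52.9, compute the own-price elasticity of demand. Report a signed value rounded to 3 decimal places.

-1.168

At the given values, D = 54210 − 997(26.9) − 0.163(63800) + 113(52.9) = 22969.
∂D/∂P = −997.
E = (-997) × (26.9/22969) = -1.16763…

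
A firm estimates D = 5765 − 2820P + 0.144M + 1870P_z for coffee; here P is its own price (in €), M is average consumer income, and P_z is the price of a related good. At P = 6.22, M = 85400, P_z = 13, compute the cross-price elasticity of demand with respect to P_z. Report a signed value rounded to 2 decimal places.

0.98

At the given values, D = 5765 − 2820(6.22) + 0.144(85400) + 1870(13) = 24832.2.
∂D/∂P_z = 1870.
E = (1870) × (13/24832.2) = 0.9789…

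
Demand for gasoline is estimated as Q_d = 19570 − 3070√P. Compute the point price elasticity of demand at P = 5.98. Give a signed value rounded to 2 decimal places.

-0.31

dQ_d/dP = −3070/(2√P) = -627.708. At P = 5.98, Q_d = 12062.6.
Ed = (dQ_d/dP)·(P/Q_d) = (-627.708) × (5.98/12062.6) = -0.3111…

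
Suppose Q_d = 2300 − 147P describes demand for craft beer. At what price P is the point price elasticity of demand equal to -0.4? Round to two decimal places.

4.47

Ed = −147P/(2300 − 147P). Set this equal to -0.4:
147P = 0.4·(2300 − 147P) ⇒ 147P(1 + 0.4) = 0.4·2300
P = 0.4·2300 / (147·1.4) = 4.4703…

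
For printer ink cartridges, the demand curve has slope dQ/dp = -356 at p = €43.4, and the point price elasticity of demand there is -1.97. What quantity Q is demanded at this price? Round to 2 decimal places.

7842.84

Ed = (dQ/dp)·(p/Q) ⇒ Q = (dQ/dp)·p/Ed = (-356)·43.4/(-1.97) = 7842.8426…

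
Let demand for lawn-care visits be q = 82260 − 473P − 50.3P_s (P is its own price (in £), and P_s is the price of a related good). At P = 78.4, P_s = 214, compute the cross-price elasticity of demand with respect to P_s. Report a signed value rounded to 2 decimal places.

At the given values, q = 82260 − 473(78.4) − 50.3(214) = 34412.6.
∂q/∂P_s = -50.3.
E = (-50.3) × (214/34412.6) = -0.3127…

-0.31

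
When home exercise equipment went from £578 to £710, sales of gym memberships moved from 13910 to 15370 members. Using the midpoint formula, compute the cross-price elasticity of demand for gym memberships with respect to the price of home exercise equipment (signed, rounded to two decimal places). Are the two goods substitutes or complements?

0.49; substitutes

%ΔQ_{gym memberships} = (15370 − 13910)/avg = 1460/14640 = 0.099726…
%ΔP_{home exercise equipment} = (710 − 578)/avg = 132/644 = 0.204968…
E_cross = (1460/14640) / (132/644) = 0.4865…
E_cross > 0 ⇒ the goods are substitutes.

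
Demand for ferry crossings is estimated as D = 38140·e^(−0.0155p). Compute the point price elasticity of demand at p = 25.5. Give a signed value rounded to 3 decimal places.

-0.395

dD/dp = −0.0155·D = -398.16. At p = 25.5, D = 25687.7.
Ed = (dD/dp)·(p/D) = (-398.16) × (25.5/25687.7) = -0.39525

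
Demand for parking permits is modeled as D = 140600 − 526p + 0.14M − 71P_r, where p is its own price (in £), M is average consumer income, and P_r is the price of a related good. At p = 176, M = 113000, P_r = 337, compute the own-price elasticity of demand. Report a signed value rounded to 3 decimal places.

-2.319

At the given values, D = 140600 − 526(176) + 0.14(113000) − 71(337) = 39917.
∂D/∂p = −526.
E = (-526) × (176/39917) = -2.31921…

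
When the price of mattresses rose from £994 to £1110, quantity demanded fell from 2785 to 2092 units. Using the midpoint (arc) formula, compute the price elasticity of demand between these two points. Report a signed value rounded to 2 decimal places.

%ΔQ = (2092 − 2785) / [(2785 + 2092)/2] = -693/2438.5 = -0.284191…
%ΔP = (1110 − 994) / [(994 + 1110)/2] = 116/1052 = 0.110266…
Arc Ed = %ΔQ / %ΔP = (-693/2438.5) / (116/1052) = -2.5773…

-2.58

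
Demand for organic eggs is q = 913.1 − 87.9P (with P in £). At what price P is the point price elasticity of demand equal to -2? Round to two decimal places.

Ed = −87.9P/(913.1 − 87.9P). Set this equal to -2:
87.9P = 2·(913.1 − 87.9P) ⇒ 87.9P(1 + 2) = 2·913.1
P = 2·913.1 / (87.9·3) = 6.9252…

6.93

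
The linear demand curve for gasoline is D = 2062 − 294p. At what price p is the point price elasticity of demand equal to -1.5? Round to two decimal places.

4.21

Ed = −294p/(2062 − 294p). Set this equal to -1.5:
294p = 1.5·(2062 − 294p) ⇒ 294p(1 + 1.5) = 1.5·2062
p = 1.5·2062 / (294·2.5) = 4.2081…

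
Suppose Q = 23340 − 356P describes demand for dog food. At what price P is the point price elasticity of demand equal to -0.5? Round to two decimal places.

Ed = −356P/(23340 − 356P). Set this equal to -0.5:
356P = 0.5·(23340 − 356P) ⇒ 356P(1 + 0.5) = 0.5·23340
P = 0.5·23340 / (356·1.5) = 21.8539…

21.85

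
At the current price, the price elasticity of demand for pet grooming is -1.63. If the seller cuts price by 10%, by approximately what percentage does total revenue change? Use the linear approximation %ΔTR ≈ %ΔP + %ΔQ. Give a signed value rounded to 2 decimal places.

+6.30%

%ΔQ ≈ Ed × %ΔP = (-1.63) × (-10%) = +16.3000%
%ΔTR ≈ %ΔP + %ΔQ = (-10%) + (+16.3000%) = +6.3000%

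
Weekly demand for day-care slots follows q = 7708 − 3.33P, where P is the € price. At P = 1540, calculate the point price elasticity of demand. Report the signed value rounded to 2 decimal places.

dq/dP = −3.33. At P = 1540, q = 7708 − 3.33(1540) = 2579.8.
Ed = (dq/dP)·(P/q) = −3.33 × (1540/2579.8) = -1.9878…

-1.99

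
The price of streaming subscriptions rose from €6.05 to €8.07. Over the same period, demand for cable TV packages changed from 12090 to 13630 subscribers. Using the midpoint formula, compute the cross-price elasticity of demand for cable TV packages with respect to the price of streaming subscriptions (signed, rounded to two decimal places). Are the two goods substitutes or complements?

0.42; substitutes

%ΔQ_{cable TV packages} = (13630 − 12090)/avg = 1540/12860 = 0.119751…
%ΔP_{streaming subscriptions} = (8.07 − 6.05)/avg = 2.02/7.06 = 0.286118…
E_cross = (1540/12860) / (2.02/7.06) = 0.4185…
E_cross > 0 ⇒ the goods are substitutes.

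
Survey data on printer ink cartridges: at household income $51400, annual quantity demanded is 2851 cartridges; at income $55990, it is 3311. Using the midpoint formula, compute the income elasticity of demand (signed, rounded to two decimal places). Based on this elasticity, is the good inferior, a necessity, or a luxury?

%ΔQ = (3311 − 2851)/[( 2851 + 3311)/2] = 460/3081 = 0.149302…
%ΔIncome = (55990 − 51400)/[( 51400 + 55990)/2] = 4590/53695 = 0.085482…
E_income = (460/3081) / (4590/53695) = 1.7465…
E_income > 1 ⇒ normal good, luxury.

1.75; luxury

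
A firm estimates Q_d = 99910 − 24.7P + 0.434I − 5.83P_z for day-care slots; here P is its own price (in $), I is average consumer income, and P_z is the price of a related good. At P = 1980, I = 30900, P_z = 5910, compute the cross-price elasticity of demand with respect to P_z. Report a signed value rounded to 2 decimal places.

At the given values, Q_d = 99910 − 24.7(1980) + 0.434(30900) − 5.83(5910) = 29959.3.
∂Q_d/∂P_z = -5.83.
E = (-5.83) × (5910/29959.3) = -1.1500…

-1.15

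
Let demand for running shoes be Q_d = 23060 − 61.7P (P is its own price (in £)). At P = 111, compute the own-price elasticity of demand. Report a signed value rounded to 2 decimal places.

-0.42

At the given values, Q_d = 23060 − 61.7(111) = 16211.3.
∂Q_d/∂P = −61.7.
E = (-61.7) × (111/16211.3) = -0.4224…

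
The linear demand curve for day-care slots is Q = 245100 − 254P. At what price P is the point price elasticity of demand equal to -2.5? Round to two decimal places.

Ed = −254P/(245100 − 254P). Set this equal to -2.5:
254P = 2.5·(245100 − 254P) ⇒ 254P(1 + 2.5) = 2.5·245100
P = 2.5·245100 / (254·3.5) = 689.2575…

689.26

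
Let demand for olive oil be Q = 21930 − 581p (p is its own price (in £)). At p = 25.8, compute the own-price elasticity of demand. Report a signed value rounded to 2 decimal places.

-2.16

At the given values, Q = 21930 − 581(25.8) = 6940.2.
∂Q/∂p = −581.
E = (-581) × (25.8/6940.2) = -2.1598…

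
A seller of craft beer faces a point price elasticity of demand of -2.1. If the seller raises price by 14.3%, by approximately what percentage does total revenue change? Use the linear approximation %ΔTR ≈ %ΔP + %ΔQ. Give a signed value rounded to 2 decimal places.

-15.73%

%ΔQ ≈ Ed × %ΔP = (-2.1) × (+14.3%) = -30.0300%
%ΔTR ≈ %ΔP + %ΔQ = (+14.3%) + (-30.0300%) = -15.7300%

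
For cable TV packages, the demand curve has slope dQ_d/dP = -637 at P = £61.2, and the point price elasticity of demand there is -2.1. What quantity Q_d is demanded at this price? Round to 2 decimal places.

18564.00

Ed = (dQ_d/dP)·(P/Q_d) ⇒ Q_d = (dQ_d/dP)·P/Ed = (-637)·61.2/(-2.1) = 18564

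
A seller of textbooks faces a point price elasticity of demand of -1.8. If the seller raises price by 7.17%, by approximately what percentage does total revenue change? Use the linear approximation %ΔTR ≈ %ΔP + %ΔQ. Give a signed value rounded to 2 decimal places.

%ΔQ ≈ Ed × %ΔP = (-1.8) × (+7.17%) = -12.9060%
%ΔTR ≈ %ΔP + %ΔQ = (+7.17%) + (-12.9060%) = -5.7360%

-5.74%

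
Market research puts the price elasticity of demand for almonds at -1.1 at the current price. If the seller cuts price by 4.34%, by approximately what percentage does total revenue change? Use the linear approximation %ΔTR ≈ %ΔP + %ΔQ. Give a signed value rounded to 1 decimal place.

%ΔQ ≈ Ed × %ΔP = (-1.1) × (-4.34%) = +4.7740%
%ΔTR ≈ %ΔP + %ΔQ = (-4.34%) + (+4.7740%) = +0.4340%

+0.4%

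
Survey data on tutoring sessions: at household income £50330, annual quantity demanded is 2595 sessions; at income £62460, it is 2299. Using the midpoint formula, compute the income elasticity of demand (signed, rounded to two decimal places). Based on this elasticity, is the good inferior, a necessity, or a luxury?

%ΔQ = (2299 − 2595)/[( 2595 + 2299)/2] = -296/2447 = -0.120964…
%ΔIncome = (62460 − 50330)/[( 50330 + 62460)/2] = 12130/56395 = 0.215089…
E_income = (-296/2447) / (12130/56395) = -0.5623…
E_income < 0 ⇒ inferior good.

-0.56; inferior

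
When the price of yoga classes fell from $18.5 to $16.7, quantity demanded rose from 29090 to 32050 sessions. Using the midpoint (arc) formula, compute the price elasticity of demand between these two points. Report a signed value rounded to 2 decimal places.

%ΔQ = (32050 − 29090) / [(29090 + 32050)/2] = 2960/30570 = 0.096826…
%ΔP = (16.7 − 18.5) / [(18.5 + 16.7)/2] = -1.8/17.6 = -0.102272…
Arc Ed = %ΔQ / %ΔP = (2960/30570) / (-1.8/17.6) = -0.9467…

-0.95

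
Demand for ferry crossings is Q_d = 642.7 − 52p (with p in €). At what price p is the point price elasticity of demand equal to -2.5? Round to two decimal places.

Ed = −52p/(642.7 − 52p). Set this equal to -2.5:
52p = 2.5·(642.7 − 52p) ⇒ 52p(1 + 2.5) = 2.5·642.7
p = 2.5·642.7 / (52·3.5) = 8.8282…

8.83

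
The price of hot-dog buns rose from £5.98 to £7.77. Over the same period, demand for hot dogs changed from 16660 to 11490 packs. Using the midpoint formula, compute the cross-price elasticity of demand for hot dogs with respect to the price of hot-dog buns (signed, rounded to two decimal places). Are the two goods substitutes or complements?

%ΔQ_{hot dogs} = (11490 − 16660)/avg = -5170/14075 = -0.367317…
%ΔP_{hot-dog buns} = (7.77 − 5.98)/avg = 1.79/6.875 = 0.260363…
E_cross = (-5170/14075) / (1.79/6.875) = -1.4107…
E_cross < 0 ⇒ the goods are complements.

-1.41; complements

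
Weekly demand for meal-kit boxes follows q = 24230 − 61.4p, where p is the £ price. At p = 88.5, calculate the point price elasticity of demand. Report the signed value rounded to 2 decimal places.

-0.29

dq/dp = −61.4. At p = 88.5, q = 24230 − 61.4(88.5) = 18796.1.
Ed = (dq/dp)·(p/q) = −61.4 × (88.5/18796.1) = -0.2890…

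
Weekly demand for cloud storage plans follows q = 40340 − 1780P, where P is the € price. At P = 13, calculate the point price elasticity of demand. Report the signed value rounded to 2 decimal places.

-1.35

dq/dP = −1780. At P = 13, q = 40340 − 1780(13) = 17200.
Ed = (dq/dP)·(P/q) = −1780 × (13/17200) = -1.3453…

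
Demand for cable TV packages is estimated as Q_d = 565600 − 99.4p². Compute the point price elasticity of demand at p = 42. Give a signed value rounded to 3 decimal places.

-0.899

dQ_d/dp = −2·99.4·p = -8349.6. At p = 42, Q_d = 390258.4.
Ed = (dQ_d/dp)·(p/Q_d) = (-8349.6) × (42/390258.4) = -0.89859…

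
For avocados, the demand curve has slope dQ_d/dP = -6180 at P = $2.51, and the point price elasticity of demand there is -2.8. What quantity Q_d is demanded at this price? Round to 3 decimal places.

Ed = (dQ_d/dP)·(P/Q_d) ⇒ Q_d = (dQ_d/dP)·P/Ed = (-6180)·2.51/(-2.8) = 5539.92857…

5539.929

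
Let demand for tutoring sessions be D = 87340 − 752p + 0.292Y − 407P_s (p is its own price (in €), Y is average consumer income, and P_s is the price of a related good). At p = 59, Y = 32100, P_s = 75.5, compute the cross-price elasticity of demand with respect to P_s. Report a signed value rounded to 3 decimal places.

At the given values, D = 87340 − 752(59) + 0.292(32100) − 407(75.5) = 21616.7.
∂D/∂P_s = -407.
E = (-407) × (75.5/21616.7) = -1.42151…

-1.422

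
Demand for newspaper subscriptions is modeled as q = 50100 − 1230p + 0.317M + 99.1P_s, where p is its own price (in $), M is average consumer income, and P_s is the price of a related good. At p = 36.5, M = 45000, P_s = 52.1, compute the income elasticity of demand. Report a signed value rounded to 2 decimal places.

At the given values, q = 50100 − 1230(36.5) + 0.317(45000) + 99.1(52.1) = 24633.11.
∂q/∂M = 0.317.
E = (0.317) × (45000/24633.11) = 0.5790…

0.58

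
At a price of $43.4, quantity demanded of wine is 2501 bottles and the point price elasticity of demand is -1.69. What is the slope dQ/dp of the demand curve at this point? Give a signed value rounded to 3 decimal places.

Ed = (dQ/dp)·(p/Q) ⇒ dQ/dp = Ed·Q/p = (-1.69)·2501/43.4 = -97.38917…

-97.389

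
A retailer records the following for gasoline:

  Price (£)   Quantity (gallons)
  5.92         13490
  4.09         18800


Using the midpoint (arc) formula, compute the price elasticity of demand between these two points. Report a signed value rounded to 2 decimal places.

%ΔQ = (18800 − 13490) / [(13490 + 18800)/2] = 5310/16145 = 0.328894…
%ΔP = (4.09 − 5.92) / [(5.92 + 4.09)/2] = -1.83/5.005 = -0.365634…
Arc Ed = %ΔQ / %ΔP = (5310/16145) / (-1.83/5.005) = -0.8995…

-0.90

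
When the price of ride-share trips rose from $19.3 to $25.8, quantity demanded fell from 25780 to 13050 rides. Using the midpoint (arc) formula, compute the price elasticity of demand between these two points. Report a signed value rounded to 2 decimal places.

-2.27

%ΔQ = (13050 − 25780) / [(25780 + 13050)/2] = -12730/19415 = -0.655678…
%ΔP = (25.8 − 19.3) / [(19.3 + 25.8)/2] = 6.5/22.55 = 0.288248…
Arc Ed = %ΔQ / %ΔP = (-12730/19415) / (6.5/22.55) = -2.2747…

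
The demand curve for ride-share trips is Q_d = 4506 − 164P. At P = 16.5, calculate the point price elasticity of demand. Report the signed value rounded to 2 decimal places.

dQ_d/dP = −164. At P = 16.5, Q_d = 4506 − 164(16.5) = 1800.
Ed = (dQ_d/dP)·(P/Q_d) = −164 × (16.5/1800) = -1.5033…

-1.50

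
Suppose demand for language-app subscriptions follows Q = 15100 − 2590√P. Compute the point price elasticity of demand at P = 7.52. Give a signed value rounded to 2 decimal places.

dQ/dP = −2590/(2√P) = -472.238. At P = 7.52, Q = 7997.54.
Ed = (dQ/dP)·(P/Q) = (-472.238) × (7.52/7997.54) = -0.4440…

-0.44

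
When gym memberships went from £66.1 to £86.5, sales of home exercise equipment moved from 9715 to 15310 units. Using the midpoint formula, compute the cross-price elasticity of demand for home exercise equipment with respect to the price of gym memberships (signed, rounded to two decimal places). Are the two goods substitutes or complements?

%ΔQ_{home exercise equipment} = (15310 − 9715)/avg = 5595/12512.5 = 0.447152…
%ΔP_{gym memberships} = (86.5 − 66.1)/avg = 20.4/76.3 = 0.267365…
E_cross = (5595/12512.5) / (20.4/76.3) = 1.6724…
E_cross > 0 ⇒ the goods are substitutes.

1.67; substitutes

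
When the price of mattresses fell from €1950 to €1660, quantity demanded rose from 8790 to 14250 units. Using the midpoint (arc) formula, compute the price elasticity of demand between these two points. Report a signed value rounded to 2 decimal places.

%ΔQ = (14250 − 8790) / [(8790 + 14250)/2] = 5460/11520 = 0.473958…
%ΔP = (1660 − 1950) / [(1950 + 1660)/2] = -290/1805 = -0.160664…
Arc Ed = %ΔQ / %ΔP = (5460/11520) / (-290/1805) = -2.9499…

-2.95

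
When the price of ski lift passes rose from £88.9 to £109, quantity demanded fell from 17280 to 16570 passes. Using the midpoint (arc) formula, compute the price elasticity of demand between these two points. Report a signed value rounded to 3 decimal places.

%ΔQ = (16570 − 17280) / [(17280 + 16570)/2] = -710/16925 = -0.041949…
%ΔP = (109 − 88.9) / [(88.9 + 109)/2] = 20.1/98.95 = 0.203132…
Arc Ed = %ΔQ / %ΔP = (-710/16925) / (20.1/98.95) = -0.20651…

-0.207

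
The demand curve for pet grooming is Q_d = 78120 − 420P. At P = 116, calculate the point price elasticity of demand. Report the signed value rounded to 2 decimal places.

dQ_d/dP = −420. At P = 116, Q_d = 78120 − 420(116) = 29400.
Ed = (dQ_d/dP)·(P/Q_d) = −420 × (116/29400) = -1.6571…

-1.66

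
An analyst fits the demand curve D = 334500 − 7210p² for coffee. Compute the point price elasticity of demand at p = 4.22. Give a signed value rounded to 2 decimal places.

-1.25

dD/dp = −2·7210·p = -60852.4. At p = 4.22, D = 206101.436.
Ed = (dD/dp)·(p/D) = (-60852.4) × (4.22/206101.436) = -1.2459…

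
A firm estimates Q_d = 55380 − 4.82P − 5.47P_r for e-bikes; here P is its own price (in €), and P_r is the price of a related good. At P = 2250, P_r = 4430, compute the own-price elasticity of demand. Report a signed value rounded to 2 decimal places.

-0.53

At the given values, Q_d = 55380 − 4.82(2250) − 5.47(4430) = 20302.9.
∂Q_d/∂P = −4.82.
E = (-4.82) × (2250/20302.9) = -0.5341…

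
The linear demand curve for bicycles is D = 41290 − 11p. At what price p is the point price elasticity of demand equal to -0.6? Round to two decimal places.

Ed = −11p/(41290 − 11p). Set this equal to -0.6:
11p = 0.6·(41290 − 11p) ⇒ 11p(1 + 0.6) = 0.6·41290
p = 0.6·41290 / (11·1.6) = 1407.6136…

1407.61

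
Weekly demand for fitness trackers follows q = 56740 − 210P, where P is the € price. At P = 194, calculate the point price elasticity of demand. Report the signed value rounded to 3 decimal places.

dq/dP = −210. At P = 194, q = 56740 − 210(194) = 16000.
Ed = (dq/dP)·(P/q) = −210 × (194/16000) = -2.54625

-2.546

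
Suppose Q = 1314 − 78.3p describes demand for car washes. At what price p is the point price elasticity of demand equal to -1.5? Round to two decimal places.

10.07

Ed = −78.3p/(1314 − 78.3p). Set this equal to -1.5:
78.3p = 1.5·(1314 − 78.3p) ⇒ 78.3p(1 + 1.5) = 1.5·1314
p = 1.5·1314 / (78.3·2.5) = 10.0689…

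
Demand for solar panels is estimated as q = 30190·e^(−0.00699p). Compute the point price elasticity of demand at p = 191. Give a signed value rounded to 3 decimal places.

-1.335

dq/dp = −0.00699·q = -55.5288. At p = 191, q = 7944.03.
Ed = (dq/dp)·(p/q) = (-55.5288) × (191/7944.03) = -1.33509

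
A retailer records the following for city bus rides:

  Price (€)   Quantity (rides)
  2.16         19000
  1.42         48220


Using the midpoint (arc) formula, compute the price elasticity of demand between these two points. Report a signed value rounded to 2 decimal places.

-2.10

%ΔQ = (48220 − 19000) / [(19000 + 48220)/2] = 29220/33610 = 0.869384…
%ΔP = (1.42 − 2.16) / [(2.16 + 1.42)/2] = -0.74/1.79 = -0.413407…
Arc Ed = %ΔQ / %ΔP = (29220/33610) / (-0.74/1.79) = -2.1029…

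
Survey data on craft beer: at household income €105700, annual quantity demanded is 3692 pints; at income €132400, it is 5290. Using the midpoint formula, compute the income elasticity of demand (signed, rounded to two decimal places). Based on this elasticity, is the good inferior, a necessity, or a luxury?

%ΔQ = (5290 − 3692)/[( 3692 + 5290)/2] = 1598/4491 = 0.355822…
%ΔIncome = (132400 − 105700)/[( 105700 + 132400)/2] = 26700/119050 = 0.224275…
E_income = (1598/4491) / (26700/119050) = 1.5865…
E_income > 1 ⇒ normal good, luxury.

1.59; luxury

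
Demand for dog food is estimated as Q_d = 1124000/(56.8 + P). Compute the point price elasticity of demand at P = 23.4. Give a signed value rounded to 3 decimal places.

-0.292

dQ_d/dP = −1124000/(56.8 + P)² = -174.75. At P = 23.4, Q_d = 14015.
Ed = (dQ_d/dP)·(P/Q_d) = (-174.75) × (23.4/14015) = -0.29177…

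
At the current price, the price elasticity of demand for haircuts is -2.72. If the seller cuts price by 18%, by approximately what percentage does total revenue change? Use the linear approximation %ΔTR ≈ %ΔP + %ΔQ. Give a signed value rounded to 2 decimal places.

+30.96%

%ΔQ ≈ Ed × %ΔP = (-2.72) × (-18%) = +48.9600%
%ΔTR ≈ %ΔP + %ΔQ = (-18%) + (+48.9600%) = +30.9600%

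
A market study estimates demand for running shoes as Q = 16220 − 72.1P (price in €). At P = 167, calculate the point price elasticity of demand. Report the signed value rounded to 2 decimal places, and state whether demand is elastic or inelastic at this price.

dQ/dP = −72.1. At P = 167, Q = 16220 − 72.1(167) = 4179.3.
Ed = (dQ/dP)·(P/Q) = −72.1 × (167/4179.3) = -2.8810…
|Ed| = 2.88 > 1, so demand is elastic.

-2.88; elastic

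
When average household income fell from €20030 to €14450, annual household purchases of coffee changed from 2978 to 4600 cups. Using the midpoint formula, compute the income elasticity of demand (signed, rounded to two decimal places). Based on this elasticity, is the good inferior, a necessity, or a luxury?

%ΔQ = (4600 − 2978)/[( 2978 + 4600)/2] = 1622/3789 = 0.428081…
%ΔIncome = (14450 − 20030)/[( 20030 + 14450)/2] = -5580/17240 = -0.323665…
E_income = (1622/3789) / (-5580/17240) = -1.3226…
E_income < 0 ⇒ inferior good.

-1.32; inferior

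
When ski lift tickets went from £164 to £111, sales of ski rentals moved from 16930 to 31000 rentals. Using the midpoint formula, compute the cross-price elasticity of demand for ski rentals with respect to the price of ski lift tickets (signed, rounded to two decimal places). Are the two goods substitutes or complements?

-1.52; complements

%ΔQ_{ski rentals} = (31000 − 16930)/avg = 14070/23965 = 0.587106…
%ΔP_{ski lift tickets} = (111 − 164)/avg = -53/137.5 = -0.385454…
E_cross = (14070/23965) / (-53/137.5) = -1.5231…
E_cross < 0 ⇒ the goods are complements.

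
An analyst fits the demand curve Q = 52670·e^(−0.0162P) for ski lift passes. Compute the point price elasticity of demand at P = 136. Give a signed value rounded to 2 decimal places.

-2.20

dQ/dP = −0.0162·Q = -94.2412. At P = 136, Q = 5817.36.
Ed = (dQ/dP)·(P/Q) = (-94.2412) × (136/5817.36) = -2.2032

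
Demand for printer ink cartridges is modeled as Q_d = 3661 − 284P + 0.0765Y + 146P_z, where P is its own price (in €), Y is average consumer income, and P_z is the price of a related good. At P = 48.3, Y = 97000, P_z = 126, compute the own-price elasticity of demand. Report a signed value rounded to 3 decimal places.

-0.870

At the given values, Q_d = 3661 − 284(48.3) + 0.0765(97000) + 146(126) = 15760.3.
∂Q_d/∂P = −284.
E = (-284) × (48.3/15760.3) = -0.87036…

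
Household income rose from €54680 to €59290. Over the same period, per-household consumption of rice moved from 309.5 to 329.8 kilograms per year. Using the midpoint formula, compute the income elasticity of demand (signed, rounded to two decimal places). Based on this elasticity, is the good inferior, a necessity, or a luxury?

0.79; necessity

%ΔQ = (329.8 − 309.5)/[( 309.5 + 329.8)/2] = 20.3/319.65 = 0.063506…
%ΔIncome = (59290 − 54680)/[( 54680 + 59290)/2] = 4610/56985 = 0.080898…
E_income = (20.3/319.65) / (4610/56985) = 0.7850…
0 < E_income < 1 ⇒ normal good, necessity.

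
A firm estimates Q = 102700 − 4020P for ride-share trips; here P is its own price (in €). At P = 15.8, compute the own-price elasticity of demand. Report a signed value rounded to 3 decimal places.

At the given values, Q = 102700 − 4020(15.8) = 39184.
∂Q/∂P = −4020.
E = (-4020) × (15.8/39184) = -1.62096…

-1.621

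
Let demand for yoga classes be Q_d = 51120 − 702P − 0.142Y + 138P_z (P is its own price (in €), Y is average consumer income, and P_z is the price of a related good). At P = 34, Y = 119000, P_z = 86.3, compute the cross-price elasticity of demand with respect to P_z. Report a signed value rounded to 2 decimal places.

0.53

At the given values, Q_d = 51120 − 702(34) − 0.142(119000) + 138(86.3) = 22263.4.
∂Q_d/∂P_z = 138.
E = (138) × (86.3/22263.4) = 0.5349…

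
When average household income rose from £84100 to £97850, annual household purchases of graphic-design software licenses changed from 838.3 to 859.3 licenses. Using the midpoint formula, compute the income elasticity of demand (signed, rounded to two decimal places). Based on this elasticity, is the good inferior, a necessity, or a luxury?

0.16; necessity

%ΔQ = (859.3 − 838.3)/[( 838.3 + 859.3)/2] = 21/848.8 = 0.024740…
%ΔIncome = (97850 − 84100)/[( 84100 + 97850)/2] = 13750/90975 = 0.151140…
E_income = (21/848.8) / (13750/90975) = 0.1636…
0 < E_income < 1 ⇒ normal good, necessity.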